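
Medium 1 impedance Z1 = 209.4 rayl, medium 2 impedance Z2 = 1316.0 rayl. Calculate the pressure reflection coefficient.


Given values:
  Z1 = 209.4 rayl, Z2 = 1316.0 rayl
Formula: R = (Z2 - Z1) / (Z2 + Z1)
Numerator: Z2 - Z1 = 1316.0 - 209.4 = 1106.6
Denominator: Z2 + Z1 = 1316.0 + 209.4 = 1525.4
R = 1106.6 / 1525.4 = 0.7254

0.7254


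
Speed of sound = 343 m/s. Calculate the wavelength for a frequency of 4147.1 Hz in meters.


Given values:
  c = 343 m/s, f = 4147.1 Hz
Formula: lambda = c / f
lambda = 343 / 4147.1
lambda = 0.0827

0.0827 m


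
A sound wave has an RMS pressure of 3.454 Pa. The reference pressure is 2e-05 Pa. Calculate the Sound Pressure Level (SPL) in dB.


Given values:
  p = 3.454 Pa
  p_ref = 2e-05 Pa
Formula: SPL = 20 * log10(p / p_ref)
Compute ratio: p / p_ref = 3.454 / 2e-05 = 172700
Compute log10: log10(172700) = 5.237292
Multiply: SPL = 20 * 5.237292 = 104.75

104.75 dB


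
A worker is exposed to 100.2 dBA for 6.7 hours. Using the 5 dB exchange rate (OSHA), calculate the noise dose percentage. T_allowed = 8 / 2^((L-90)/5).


Given values:
  L = 100.2 dBA, T = 6.7 hours
Formula: T_allowed = 8 / 2^((L - 90) / 5)
Compute exponent: (100.2 - 90) / 5 = 2.04
Compute 2^(2.04) = 4.112455
T_allowed = 8 / 4.112455 = 1.94531 hours
Dose = (T / T_allowed) * 100
Dose = (6.7 / 1.94531) * 100 = 344.42

344.42 %


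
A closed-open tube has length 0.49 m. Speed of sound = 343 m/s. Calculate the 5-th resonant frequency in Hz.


Given values:
  Tube type: closed-open, L = 0.49 m, c = 343 m/s, n = 5
Formula: f_n = (2n - 1) * c / (4 * L)
Compute 2n - 1 = 2*5 - 1 = 9
Compute 4 * L = 4 * 0.49 = 1.96
f = 9 * 343 / 1.96
f = 1575.0

1575.0 Hz


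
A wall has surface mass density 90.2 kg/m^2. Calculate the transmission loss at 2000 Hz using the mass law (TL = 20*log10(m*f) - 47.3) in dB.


Given values:
  m = 90.2 kg/m^2, f = 2000 Hz
Formula: TL = 20 * log10(m * f) - 47.3
Compute m * f = 90.2 * 2000 = 180400.0
Compute log10(180400.0) = 5.256237
Compute 20 * 5.256237 = 105.1247
TL = 105.1247 - 47.3 = 57.82

57.82 dB


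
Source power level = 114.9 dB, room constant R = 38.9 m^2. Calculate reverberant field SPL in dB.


Given values:
  Lw = 114.9 dB, R = 38.9 m^2
Formula: SPL = Lw + 10 * log10(4 / R)
Compute 4 / R = 4 / 38.9 = 0.102828
Compute 10 * log10(0.102828) = -9.8789
SPL = 114.9 + (-9.8789) = 105.02

105.02 dB


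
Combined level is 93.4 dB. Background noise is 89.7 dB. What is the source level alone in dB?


Given values:
  L_total = 93.4 dB, L_bg = 89.7 dB
Formula: L_source = 10 * log10(10^(L_total/10) - 10^(L_bg/10))
Convert to linear:
  10^(93.4/10) = 2187761623.9496
  10^(89.7/10) = 933254300.797
Difference: 2187761623.9496 - 933254300.797 = 1254507323.1526
L_source = 10 * log10(1254507323.1526) = 90.98

90.98 dB


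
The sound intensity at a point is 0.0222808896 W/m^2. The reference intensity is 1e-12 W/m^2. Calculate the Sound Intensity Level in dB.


Given values:
  I = 0.0222808896 W/m^2
  I_ref = 1e-12 W/m^2
Formula: SIL = 10 * log10(I / I_ref)
Compute ratio: I / I_ref = 22280889600
Compute log10: log10(22280889600) = 10.347933
Multiply: SIL = 10 * 10.347933 = 103.48

103.48 dB


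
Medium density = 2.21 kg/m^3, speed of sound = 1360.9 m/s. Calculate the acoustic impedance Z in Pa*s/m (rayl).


Given values:
  rho = 2.21 kg/m^3
  c = 1360.9 m/s
Formula: Z = rho * c
Z = 2.21 * 1360.9
Z = 3007.59

3007.59 rayl


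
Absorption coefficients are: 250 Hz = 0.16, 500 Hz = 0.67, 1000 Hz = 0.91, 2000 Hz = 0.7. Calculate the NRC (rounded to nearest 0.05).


Given values:
  a_250 = 0.16, a_500 = 0.67
  a_1000 = 0.91, a_2000 = 0.7
Formula: NRC = (a250 + a500 + a1000 + a2000) / 4
Sum = 0.16 + 0.67 + 0.91 + 0.7 = 2.44
NRC = 2.44 / 4 = 0.61
Rounded to nearest 0.05: 0.6

0.6


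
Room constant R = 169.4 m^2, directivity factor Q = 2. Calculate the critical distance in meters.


Given values:
  R = 169.4 m^2, Q = 2
Formula: d_c = 0.141 * sqrt(Q * R)
Compute Q * R = 2 * 169.4 = 338.8
Compute sqrt(338.8) = 18.4065
d_c = 0.141 * 18.4065 = 2.595

2.595 m


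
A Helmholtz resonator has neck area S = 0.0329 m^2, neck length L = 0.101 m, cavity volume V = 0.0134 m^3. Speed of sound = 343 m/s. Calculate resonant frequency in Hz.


Given values:
  S = 0.0329 m^2, L = 0.101 m, V = 0.0134 m^3, c = 343 m/s
Formula: f = (c / (2*pi)) * sqrt(S / (V * L))
Compute V * L = 0.0134 * 0.101 = 0.0013534
Compute S / (V * L) = 0.0329 / 0.0013534 = 24.3091
Compute sqrt(24.3091) = 4.930426
Compute c / (2*pi) = 343 / 6.283185 = 54.590148
f = 54.590148 * 4.930426 = 269.15

269.15 Hz


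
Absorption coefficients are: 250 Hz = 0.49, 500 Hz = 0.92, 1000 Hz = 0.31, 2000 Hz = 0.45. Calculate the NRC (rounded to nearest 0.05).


Given values:
  a_250 = 0.49, a_500 = 0.92
  a_1000 = 0.31, a_2000 = 0.45
Formula: NRC = (a250 + a500 + a1000 + a2000) / 4
Sum = 0.49 + 0.92 + 0.31 + 0.45 = 2.17
NRC = 2.17 / 4 = 0.5425
Rounded to nearest 0.05: 0.55

0.55


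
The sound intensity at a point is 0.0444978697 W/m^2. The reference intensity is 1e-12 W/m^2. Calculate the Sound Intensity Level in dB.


Given values:
  I = 0.0444978697 W/m^2
  I_ref = 1e-12 W/m^2
Formula: SIL = 10 * log10(I / I_ref)
Compute ratio: I / I_ref = 44497869700
Compute log10: log10(44497869700) = 10.648339
Multiply: SIL = 10 * 10.648339 = 106.48

106.48 dB


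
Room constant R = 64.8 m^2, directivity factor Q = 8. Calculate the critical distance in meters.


Given values:
  R = 64.8 m^2, Q = 8
Formula: d_c = 0.141 * sqrt(Q * R)
Compute Q * R = 8 * 64.8 = 518.4
Compute sqrt(518.4) = 22.7684
d_c = 0.141 * 22.7684 = 3.21

3.21 m


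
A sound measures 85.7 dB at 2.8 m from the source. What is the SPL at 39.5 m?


Given values:
  SPL1 = 85.7 dB, r1 = 2.8 m, r2 = 39.5 m
Formula: SPL2 = SPL1 - 20 * log10(r2 / r1)
Compute ratio: r2 / r1 = 39.5 / 2.8 = 14.1071
Compute log10: log10(14.1071) = 1.149438
Compute drop: 20 * 1.149438 = 22.9888
SPL2 = 85.7 - 22.9888 = 62.71

62.71 dB


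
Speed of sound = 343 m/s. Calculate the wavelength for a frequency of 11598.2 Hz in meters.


Given values:
  c = 343 m/s, f = 11598.2 Hz
Formula: lambda = c / f
lambda = 343 / 11598.2
lambda = 0.0296

0.0296 m


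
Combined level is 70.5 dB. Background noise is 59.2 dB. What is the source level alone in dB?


Given values:
  L_total = 70.5 dB, L_bg = 59.2 dB
Formula: L_source = 10 * log10(10^(L_total/10) - 10^(L_bg/10))
Convert to linear:
  10^(70.5/10) = 11220184.543
  10^(59.2/10) = 831763.7711
Difference: 11220184.543 - 831763.7711 = 10388420.7719
L_source = 10 * log10(10388420.7719) = 70.17

70.17 dB


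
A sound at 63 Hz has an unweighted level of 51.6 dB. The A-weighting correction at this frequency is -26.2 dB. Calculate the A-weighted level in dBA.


Given values:
  SPL = 51.6 dB
  A-weighting at 63 Hz = -26.2 dB
Formula: L_A = SPL + A_weight
L_A = 51.6 + (-26.2)
L_A = 25.4

25.4 dBA


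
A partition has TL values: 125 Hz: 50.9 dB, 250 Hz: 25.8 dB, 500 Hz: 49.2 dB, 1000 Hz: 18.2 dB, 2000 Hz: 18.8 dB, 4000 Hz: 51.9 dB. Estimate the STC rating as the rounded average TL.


Given TL values at each frequency:
  125 Hz: 50.9 dB
  250 Hz: 25.8 dB
  500 Hz: 49.2 dB
  1000 Hz: 18.2 dB
  2000 Hz: 18.8 dB
  4000 Hz: 51.9 dB
Formula: STC ~ round(average of TL values)
Sum = 50.9 + 25.8 + 49.2 + 18.2 + 18.8 + 51.9 = 214.8
Average = 214.8 / 6 = 35.8
Rounded: 36

36


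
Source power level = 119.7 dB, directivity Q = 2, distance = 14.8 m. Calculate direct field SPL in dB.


Given values:
  Lw = 119.7 dB, Q = 2, r = 14.8 m
Formula: SPL = Lw + 10 * log10(Q / (4 * pi * r^2))
Compute 4 * pi * r^2 = 4 * pi * 14.8^2 = 2752.5378
Compute Q / denom = 2 / 2752.5378 = 0.0007266
Compute 10 * log10(0.0007266) = -31.387
SPL = 119.7 + (-31.387) = 88.31

88.31 dB


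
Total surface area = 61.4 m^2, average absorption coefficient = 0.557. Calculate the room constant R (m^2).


Given values:
  S = 61.4 m^2, alpha = 0.557
Formula: R = S * alpha / (1 - alpha)
Numerator: 61.4 * 0.557 = 34.1998
Denominator: 1 - 0.557 = 0.443
R = 34.1998 / 0.443 = 77.2

77.2 m^2


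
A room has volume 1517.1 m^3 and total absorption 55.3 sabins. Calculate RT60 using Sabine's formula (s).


Given values:
  V = 1517.1 m^3
  A = 55.3 sabins
Formula: RT60 = 0.161 * V / A
Numerator: 0.161 * 1517.1 = 244.2531
RT60 = 244.2531 / 55.3 = 4.417

4.417 s


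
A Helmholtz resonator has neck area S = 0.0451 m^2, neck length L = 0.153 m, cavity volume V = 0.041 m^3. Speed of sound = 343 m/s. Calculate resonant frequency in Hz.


Given values:
  S = 0.0451 m^2, L = 0.153 m, V = 0.041 m^3, c = 343 m/s
Formula: f = (c / (2*pi)) * sqrt(S / (V * L))
Compute V * L = 0.041 * 0.153 = 0.006273
Compute S / (V * L) = 0.0451 / 0.006273 = 7.1895
Compute sqrt(7.1895) = 2.681324
Compute c / (2*pi) = 343 / 6.283185 = 54.590148
f = 54.590148 * 2.681324 = 146.37

146.37 Hz


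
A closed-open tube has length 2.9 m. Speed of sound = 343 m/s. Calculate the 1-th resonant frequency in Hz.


Given values:
  Tube type: closed-open, L = 2.9 m, c = 343 m/s, n = 1
Formula: f_n = (2n - 1) * c / (4 * L)
Compute 2n - 1 = 2*1 - 1 = 1
Compute 4 * L = 4 * 2.9 = 11.6
f = 1 * 343 / 11.6
f = 29.57

29.57 Hz


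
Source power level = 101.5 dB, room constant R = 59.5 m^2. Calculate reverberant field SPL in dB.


Given values:
  Lw = 101.5 dB, R = 59.5 m^2
Formula: SPL = Lw + 10 * log10(4 / R)
Compute 4 / R = 4 / 59.5 = 0.067227
Compute 10 * log10(0.067227) = -11.7246
SPL = 101.5 + (-11.7246) = 89.78

89.78 dB


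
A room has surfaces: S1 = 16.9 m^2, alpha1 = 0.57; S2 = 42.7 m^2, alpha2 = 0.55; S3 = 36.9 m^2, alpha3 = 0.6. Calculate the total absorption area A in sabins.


Given surfaces:
  Surface 1: 16.9 * 0.57 = 9.633
  Surface 2: 42.7 * 0.55 = 23.485
  Surface 3: 36.9 * 0.6 = 22.14
Formula: A = sum(Si * alpha_i)
A = 9.633 + 23.485 + 22.14
A = 55.26

55.26 sabins


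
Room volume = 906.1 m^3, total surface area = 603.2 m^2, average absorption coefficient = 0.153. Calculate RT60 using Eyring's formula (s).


Given values:
  V = 906.1 m^3, S = 603.2 m^2, alpha = 0.153
Formula: RT60 = 0.161 * V / (-S * ln(1 - alpha))
Compute ln(1 - 0.153) = ln(0.847) = -0.166055
Denominator: -603.2 * -0.166055 = 100.1644
Numerator: 0.161 * 906.1 = 145.8821
RT60 = 145.8821 / 100.1644 = 1.456

1.456 s


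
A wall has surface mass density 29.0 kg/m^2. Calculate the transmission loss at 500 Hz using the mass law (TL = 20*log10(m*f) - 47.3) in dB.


Given values:
  m = 29.0 kg/m^2, f = 500 Hz
Formula: TL = 20 * log10(m * f) - 47.3
Compute m * f = 29.0 * 500 = 14500.0
Compute log10(14500.0) = 4.161368
Compute 20 * 4.161368 = 83.2274
TL = 83.2274 - 47.3 = 35.93

35.93 dB


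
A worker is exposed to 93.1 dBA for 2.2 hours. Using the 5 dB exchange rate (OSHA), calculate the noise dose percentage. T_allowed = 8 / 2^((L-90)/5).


Given values:
  L = 93.1 dBA, T = 2.2 hours
Formula: T_allowed = 8 / 2^((L - 90) / 5)
Compute exponent: (93.1 - 90) / 5 = 0.62
Compute 2^(0.62) = 1.536875
T_allowed = 8 / 1.536875 = 5.205368 hours
Dose = (T / T_allowed) * 100
Dose = (2.2 / 5.205368) * 100 = 42.26

42.26 %


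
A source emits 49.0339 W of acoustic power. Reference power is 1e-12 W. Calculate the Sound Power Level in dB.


Given values:
  W = 49.0339 W
  W_ref = 1e-12 W
Formula: SWL = 10 * log10(W / W_ref)
Compute ratio: W / W_ref = 49033900000000
Compute log10: log10(49033900000000) = 13.690496
Multiply: SWL = 10 * 13.690496 = 136.9

136.9 dB


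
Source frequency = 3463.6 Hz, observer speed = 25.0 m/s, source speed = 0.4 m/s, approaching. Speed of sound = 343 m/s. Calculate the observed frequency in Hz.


Given values:
  f_s = 3463.6 Hz, v_o = 25.0 m/s, v_s = 0.4 m/s
  Direction: approaching
Formula: f_o = f_s * (c + v_o) / (c - v_s)
Numerator: c + v_o = 343 + 25.0 = 368.0
Denominator: c - v_s = 343 - 0.4 = 342.6
f_o = 3463.6 * 368.0 / 342.6 = 3720.39

3720.39 Hz


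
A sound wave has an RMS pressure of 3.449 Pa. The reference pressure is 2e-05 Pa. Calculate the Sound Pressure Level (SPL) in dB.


Given values:
  p = 3.449 Pa
  p_ref = 2e-05 Pa
Formula: SPL = 20 * log10(p / p_ref)
Compute ratio: p / p_ref = 3.449 / 2e-05 = 172450
Compute log10: log10(172450) = 5.236663
Multiply: SPL = 20 * 5.236663 = 104.73

104.73 dB


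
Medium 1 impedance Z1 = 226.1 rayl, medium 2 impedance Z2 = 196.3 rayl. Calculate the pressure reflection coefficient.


Given values:
  Z1 = 226.1 rayl, Z2 = 196.3 rayl
Formula: R = (Z2 - Z1) / (Z2 + Z1)
Numerator: Z2 - Z1 = 196.3 - 226.1 = -29.8
Denominator: Z2 + Z1 = 196.3 + 226.1 = 422.4
R = -29.8 / 422.4 = -0.0705

-0.0705


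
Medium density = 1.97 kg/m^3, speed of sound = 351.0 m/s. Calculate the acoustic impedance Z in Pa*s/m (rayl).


Given values:
  rho = 1.97 kg/m^3
  c = 351.0 m/s
Formula: Z = rho * c
Z = 1.97 * 351.0
Z = 691.47

691.47 rayl


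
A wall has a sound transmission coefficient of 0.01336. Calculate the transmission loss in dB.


Given values:
  tau = 0.01336
Formula: TL = 10 * log10(1 / tau)
Compute 1 / tau = 1 / 0.01336 = 74.8503
Compute log10(74.8503) = 1.874194
TL = 10 * 1.874194 = 18.74

18.74 dB


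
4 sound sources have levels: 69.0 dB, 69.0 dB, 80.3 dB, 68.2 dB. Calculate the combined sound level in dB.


Formula: L_total = 10 * log10( sum(10^(Li/10)) )
  Source 1: 10^(69.0/10) = 7943282.3472
  Source 2: 10^(69.0/10) = 7943282.3472
  Source 3: 10^(80.3/10) = 107151930.5238
  Source 4: 10^(68.2/10) = 6606934.4801
Sum of linear values = 129645429.6983
L_total = 10 * log10(129645429.6983) = 81.13

81.13 dB


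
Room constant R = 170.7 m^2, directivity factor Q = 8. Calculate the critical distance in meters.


Given values:
  R = 170.7 m^2, Q = 8
Formula: d_c = 0.141 * sqrt(Q * R)
Compute Q * R = 8 * 170.7 = 1365.6
Compute sqrt(1365.6) = 36.954
d_c = 0.141 * 36.954 = 5.211

5.211 m


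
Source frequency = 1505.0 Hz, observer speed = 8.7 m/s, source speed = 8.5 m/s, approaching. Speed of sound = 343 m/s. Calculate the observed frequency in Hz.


Given values:
  f_s = 1505.0 Hz, v_o = 8.7 m/s, v_s = 8.5 m/s
  Direction: approaching
Formula: f_o = f_s * (c + v_o) / (c - v_s)
Numerator: c + v_o = 343 + 8.7 = 351.7
Denominator: c - v_s = 343 - 8.5 = 334.5
f_o = 1505.0 * 351.7 / 334.5 = 1582.39

1582.39 Hz


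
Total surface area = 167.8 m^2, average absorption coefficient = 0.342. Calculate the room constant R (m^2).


Given values:
  S = 167.8 m^2, alpha = 0.342
Formula: R = S * alpha / (1 - alpha)
Numerator: 167.8 * 0.342 = 57.3876
Denominator: 1 - 0.342 = 0.658
R = 57.3876 / 0.658 = 87.22

87.22 m^2


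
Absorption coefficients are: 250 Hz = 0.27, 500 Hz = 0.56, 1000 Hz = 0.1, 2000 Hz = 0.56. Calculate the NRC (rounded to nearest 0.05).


Given values:
  a_250 = 0.27, a_500 = 0.56
  a_1000 = 0.1, a_2000 = 0.56
Formula: NRC = (a250 + a500 + a1000 + a2000) / 4
Sum = 0.27 + 0.56 + 0.1 + 0.56 = 1.49
NRC = 1.49 / 4 = 0.3725
Rounded to nearest 0.05: 0.35

0.35


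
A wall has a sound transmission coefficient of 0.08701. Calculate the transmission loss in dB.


Given values:
  tau = 0.08701
Formula: TL = 10 * log10(1 / tau)
Compute 1 / tau = 1 / 0.08701 = 11.4929
Compute log10(11.4929) = 1.06043
TL = 10 * 1.06043 = 10.6

10.6 dB


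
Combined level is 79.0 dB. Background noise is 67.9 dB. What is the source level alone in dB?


Given values:
  L_total = 79.0 dB, L_bg = 67.9 dB
Formula: L_source = 10 * log10(10^(L_total/10) - 10^(L_bg/10))
Convert to linear:
  10^(79.0/10) = 79432823.4724
  10^(67.9/10) = 6165950.0186
Difference: 79432823.4724 - 6165950.0186 = 73266873.4538
L_source = 10 * log10(73266873.4538) = 78.65

78.65 dB


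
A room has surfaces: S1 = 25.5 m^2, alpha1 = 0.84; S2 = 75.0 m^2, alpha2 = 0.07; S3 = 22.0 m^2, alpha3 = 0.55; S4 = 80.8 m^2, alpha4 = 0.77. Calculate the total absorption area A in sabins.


Given surfaces:
  Surface 1: 25.5 * 0.84 = 21.42
  Surface 2: 75.0 * 0.07 = 5.25
  Surface 3: 22.0 * 0.55 = 12.1
  Surface 4: 80.8 * 0.77 = 62.216
Formula: A = sum(Si * alpha_i)
A = 21.42 + 5.25 + 12.1 + 62.216
A = 100.99

100.99 sabins


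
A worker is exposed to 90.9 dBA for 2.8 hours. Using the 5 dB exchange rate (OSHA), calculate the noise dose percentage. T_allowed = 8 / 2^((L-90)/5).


Given values:
  L = 90.9 dBA, T = 2.8 hours
Formula: T_allowed = 8 / 2^((L - 90) / 5)
Compute exponent: (90.9 - 90) / 5 = 0.18
Compute 2^(0.18) = 1.132884
T_allowed = 8 / 1.132884 = 7.061623 hours
Dose = (T / T_allowed) * 100
Dose = (2.8 / 7.061623) * 100 = 39.65

39.65 %


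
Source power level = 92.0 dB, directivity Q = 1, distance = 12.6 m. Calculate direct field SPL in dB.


Given values:
  Lw = 92.0 dB, Q = 1, r = 12.6 m
Formula: SPL = Lw + 10 * log10(Q / (4 * pi * r^2))
Compute 4 * pi * r^2 = 4 * pi * 12.6^2 = 1995.037
Compute Q / denom = 1 / 1995.037 = 0.00050124
Compute 10 * log10(0.00050124) = -32.9995
SPL = 92.0 + (-32.9995) = 59.0

59.0 dB


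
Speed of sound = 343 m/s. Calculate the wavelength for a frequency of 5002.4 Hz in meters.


Given values:
  c = 343 m/s, f = 5002.4 Hz
Formula: lambda = c / f
lambda = 343 / 5002.4
lambda = 0.0686

0.0686 m


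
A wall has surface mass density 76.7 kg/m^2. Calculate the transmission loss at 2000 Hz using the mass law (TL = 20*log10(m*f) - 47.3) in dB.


Given values:
  m = 76.7 kg/m^2, f = 2000 Hz
Formula: TL = 20 * log10(m * f) - 47.3
Compute m * f = 76.7 * 2000 = 153400.0
Compute log10(153400.0) = 5.185825
Compute 20 * 5.185825 = 103.7165
TL = 103.7165 - 47.3 = 56.42

56.42 dB


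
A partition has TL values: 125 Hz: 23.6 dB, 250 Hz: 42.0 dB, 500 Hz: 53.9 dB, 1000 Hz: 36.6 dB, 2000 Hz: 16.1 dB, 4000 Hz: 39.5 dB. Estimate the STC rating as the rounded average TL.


Given TL values at each frequency:
  125 Hz: 23.6 dB
  250 Hz: 42.0 dB
  500 Hz: 53.9 dB
  1000 Hz: 36.6 dB
  2000 Hz: 16.1 dB
  4000 Hz: 39.5 dB
Formula: STC ~ round(average of TL values)
Sum = 23.6 + 42.0 + 53.9 + 36.6 + 16.1 + 39.5 = 211.7
Average = 211.7 / 6 = 35.28
Rounded: 35

35


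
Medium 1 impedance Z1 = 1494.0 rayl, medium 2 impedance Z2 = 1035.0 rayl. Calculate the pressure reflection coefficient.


Given values:
  Z1 = 1494.0 rayl, Z2 = 1035.0 rayl
Formula: R = (Z2 - Z1) / (Z2 + Z1)
Numerator: Z2 - Z1 = 1035.0 - 1494.0 = -459.0
Denominator: Z2 + Z1 = 1035.0 + 1494.0 = 2529.0
R = -459.0 / 2529.0 = -0.1815

-0.1815


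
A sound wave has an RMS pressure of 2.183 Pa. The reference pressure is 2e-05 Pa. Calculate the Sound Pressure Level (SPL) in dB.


Given values:
  p = 2.183 Pa
  p_ref = 2e-05 Pa
Formula: SPL = 20 * log10(p / p_ref)
Compute ratio: p / p_ref = 2.183 / 2e-05 = 109150
Compute log10: log10(109150) = 5.038024
Multiply: SPL = 20 * 5.038024 = 100.76

100.76 dB


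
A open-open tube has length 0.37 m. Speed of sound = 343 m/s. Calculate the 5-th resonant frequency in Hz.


Given values:
  Tube type: open-open, L = 0.37 m, c = 343 m/s, n = 5
Formula: f_n = n * c / (2 * L)
Compute 2 * L = 2 * 0.37 = 0.74
f = 5 * 343 / 0.74
f = 2317.57

2317.57 Hz


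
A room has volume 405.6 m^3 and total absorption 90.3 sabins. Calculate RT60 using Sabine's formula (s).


Given values:
  V = 405.6 m^3
  A = 90.3 sabins
Formula: RT60 = 0.161 * V / A
Numerator: 0.161 * 405.6 = 65.3016
RT60 = 65.3016 / 90.3 = 0.723

0.723 s


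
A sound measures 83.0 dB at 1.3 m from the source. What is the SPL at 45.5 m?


Given values:
  SPL1 = 83.0 dB, r1 = 1.3 m, r2 = 45.5 m
Formula: SPL2 = SPL1 - 20 * log10(r2 / r1)
Compute ratio: r2 / r1 = 45.5 / 1.3 = 35.0
Compute log10: log10(35.0) = 1.544068
Compute drop: 20 * 1.544068 = 30.8814
SPL2 = 83.0 - 30.8814 = 52.12

52.12 dB


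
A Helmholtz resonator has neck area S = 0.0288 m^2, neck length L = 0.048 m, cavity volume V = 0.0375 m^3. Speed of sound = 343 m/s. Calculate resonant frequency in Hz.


Given values:
  S = 0.0288 m^2, L = 0.048 m, V = 0.0375 m^3, c = 343 m/s
Formula: f = (c / (2*pi)) * sqrt(S / (V * L))
Compute V * L = 0.0375 * 0.048 = 0.0018
Compute S / (V * L) = 0.0288 / 0.0018 = 16.0
Compute sqrt(16.0) = 4.0
Compute c / (2*pi) = 343 / 6.283185 = 54.590148
f = 54.590148 * 4.0 = 218.36

218.36 Hz


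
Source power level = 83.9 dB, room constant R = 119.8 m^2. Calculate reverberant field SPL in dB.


Given values:
  Lw = 83.9 dB, R = 119.8 m^2
Formula: SPL = Lw + 10 * log10(4 / R)
Compute 4 / R = 4 / 119.8 = 0.033389
Compute 10 * log10(0.033389) = -14.764
SPL = 83.9 + (-14.764) = 69.14

69.14 dB


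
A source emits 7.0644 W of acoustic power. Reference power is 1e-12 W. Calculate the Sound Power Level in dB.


Given values:
  W = 7.0644 W
  W_ref = 1e-12 W
Formula: SWL = 10 * log10(W / W_ref)
Compute ratio: W / W_ref = 7064400000000
Compute log10: log10(7064400000000) = 12.849075
Multiply: SWL = 10 * 12.849075 = 128.49

128.49 dB


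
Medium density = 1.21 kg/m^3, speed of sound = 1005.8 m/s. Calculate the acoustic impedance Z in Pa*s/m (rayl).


Given values:
  rho = 1.21 kg/m^3
  c = 1005.8 m/s
Formula: Z = rho * c
Z = 1.21 * 1005.8
Z = 1217.02

1217.02 rayl


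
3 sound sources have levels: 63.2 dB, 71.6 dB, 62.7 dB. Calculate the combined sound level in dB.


Formula: L_total = 10 * log10( sum(10^(Li/10)) )
  Source 1: 10^(63.2/10) = 2089296.1309
  Source 2: 10^(71.6/10) = 14454397.7075
  Source 3: 10^(62.7/10) = 1862087.1367
Sum of linear values = 18405780.9751
L_total = 10 * log10(18405780.9751) = 72.65

72.65 dB


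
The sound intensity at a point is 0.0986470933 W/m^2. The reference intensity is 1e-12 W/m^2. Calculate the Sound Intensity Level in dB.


Given values:
  I = 0.0986470933 W/m^2
  I_ref = 1e-12 W/m^2
Formula: SIL = 10 * log10(I / I_ref)
Compute ratio: I / I_ref = 98647093300
Compute log10: log10(98647093300) = 10.994084
Multiply: SIL = 10 * 10.994084 = 109.94

109.94 dB


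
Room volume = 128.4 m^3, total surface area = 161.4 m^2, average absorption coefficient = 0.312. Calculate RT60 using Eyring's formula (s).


Given values:
  V = 128.4 m^3, S = 161.4 m^2, alpha = 0.312
Formula: RT60 = 0.161 * V / (-S * ln(1 - alpha))
Compute ln(1 - 0.312) = ln(0.688) = -0.373966
Denominator: -161.4 * -0.373966 = 60.3581
Numerator: 0.161 * 128.4 = 20.6724
RT60 = 20.6724 / 60.3581 = 0.342

0.342 s


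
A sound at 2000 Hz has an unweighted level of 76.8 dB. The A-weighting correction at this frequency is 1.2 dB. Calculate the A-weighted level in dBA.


Given values:
  SPL = 76.8 dB
  A-weighting at 2000 Hz = 1.2 dB
Formula: L_A = SPL + A_weight
L_A = 76.8 + (1.2)
L_A = 78.0

78.0 dBA


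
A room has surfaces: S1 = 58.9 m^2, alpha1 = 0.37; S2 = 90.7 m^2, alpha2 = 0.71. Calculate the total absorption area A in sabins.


Given surfaces:
  Surface 1: 58.9 * 0.37 = 21.793
  Surface 2: 90.7 * 0.71 = 64.397
Formula: A = sum(Si * alpha_i)
A = 21.793 + 64.397
A = 86.19

86.19 sabins


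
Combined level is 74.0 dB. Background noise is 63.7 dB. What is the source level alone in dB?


Given values:
  L_total = 74.0 dB, L_bg = 63.7 dB
Formula: L_source = 10 * log10(10^(L_total/10) - 10^(L_bg/10))
Convert to linear:
  10^(74.0/10) = 25118864.3151
  10^(63.7/10) = 2344228.8153
Difference: 25118864.3151 - 2344228.8153 = 22774635.4998
L_source = 10 * log10(22774635.4998) = 73.57

73.57 dB


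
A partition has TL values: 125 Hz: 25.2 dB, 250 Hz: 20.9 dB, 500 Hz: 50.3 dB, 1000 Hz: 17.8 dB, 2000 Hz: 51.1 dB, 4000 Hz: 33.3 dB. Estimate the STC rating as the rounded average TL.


Given TL values at each frequency:
  125 Hz: 25.2 dB
  250 Hz: 20.9 dB
  500 Hz: 50.3 dB
  1000 Hz: 17.8 dB
  2000 Hz: 51.1 dB
  4000 Hz: 33.3 dB
Formula: STC ~ round(average of TL values)
Sum = 25.2 + 20.9 + 50.3 + 17.8 + 51.1 + 33.3 = 198.6
Average = 198.6 / 6 = 33.1
Rounded: 33

33


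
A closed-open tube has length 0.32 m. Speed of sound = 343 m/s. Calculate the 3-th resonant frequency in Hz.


Given values:
  Tube type: closed-open, L = 0.32 m, c = 343 m/s, n = 3
Formula: f_n = (2n - 1) * c / (4 * L)
Compute 2n - 1 = 2*3 - 1 = 5
Compute 4 * L = 4 * 0.32 = 1.28
f = 5 * 343 / 1.28
f = 1339.84

1339.84 Hz


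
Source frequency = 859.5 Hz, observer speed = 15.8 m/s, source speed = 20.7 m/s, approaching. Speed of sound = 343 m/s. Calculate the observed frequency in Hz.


Given values:
  f_s = 859.5 Hz, v_o = 15.8 m/s, v_s = 20.7 m/s
  Direction: approaching
Formula: f_o = f_s * (c + v_o) / (c - v_s)
Numerator: c + v_o = 343 + 15.8 = 358.8
Denominator: c - v_s = 343 - 20.7 = 322.3
f_o = 859.5 * 358.8 / 322.3 = 956.84

956.84 Hz


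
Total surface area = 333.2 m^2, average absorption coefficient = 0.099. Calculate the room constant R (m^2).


Given values:
  S = 333.2 m^2, alpha = 0.099
Formula: R = S * alpha / (1 - alpha)
Numerator: 333.2 * 0.099 = 32.9868
Denominator: 1 - 0.099 = 0.901
R = 32.9868 / 0.901 = 36.61

36.61 m^2


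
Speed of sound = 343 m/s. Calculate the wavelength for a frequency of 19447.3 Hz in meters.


Given values:
  c = 343 m/s, f = 19447.3 Hz
Formula: lambda = c / f
lambda = 343 / 19447.3
lambda = 0.0176

0.0176 m


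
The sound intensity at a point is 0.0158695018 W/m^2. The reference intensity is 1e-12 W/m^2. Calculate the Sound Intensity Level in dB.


Given values:
  I = 0.0158695018 W/m^2
  I_ref = 1e-12 W/m^2
Formula: SIL = 10 * log10(I / I_ref)
Compute ratio: I / I_ref = 15869501800
Compute log10: log10(15869501800) = 10.200563
Multiply: SIL = 10 * 10.200563 = 102.01

102.01 dB


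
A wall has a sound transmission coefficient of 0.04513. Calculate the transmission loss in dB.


Given values:
  tau = 0.04513
Formula: TL = 10 * log10(1 / tau)
Compute 1 / tau = 1 / 0.04513 = 22.1582
Compute log10(22.1582) = 1.345534
TL = 10 * 1.345534 = 13.46

13.46 dB


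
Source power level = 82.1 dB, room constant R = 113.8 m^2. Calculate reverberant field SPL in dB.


Given values:
  Lw = 82.1 dB, R = 113.8 m^2
Formula: SPL = Lw + 10 * log10(4 / R)
Compute 4 / R = 4 / 113.8 = 0.035149
Compute 10 * log10(0.035149) = -14.5409
SPL = 82.1 + (-14.5409) = 67.56

67.56 dB


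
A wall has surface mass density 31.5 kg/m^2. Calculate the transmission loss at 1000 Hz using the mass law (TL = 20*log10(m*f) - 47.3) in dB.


Given values:
  m = 31.5 kg/m^2, f = 1000 Hz
Formula: TL = 20 * log10(m * f) - 47.3
Compute m * f = 31.5 * 1000 = 31500.0
Compute log10(31500.0) = 4.498311
Compute 20 * 4.498311 = 89.9662
TL = 89.9662 - 47.3 = 42.67

42.67 dB


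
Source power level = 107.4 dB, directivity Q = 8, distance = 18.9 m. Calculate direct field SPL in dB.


Given values:
  Lw = 107.4 dB, Q = 8, r = 18.9 m
Formula: SPL = Lw + 10 * log10(Q / (4 * pi * r^2))
Compute 4 * pi * r^2 = 4 * pi * 18.9^2 = 4488.8332
Compute Q / denom = 8 / 4488.8332 = 0.0017822
Compute 10 * log10(0.0017822) = -27.4904
SPL = 107.4 + (-27.4904) = 79.91

79.91 dB


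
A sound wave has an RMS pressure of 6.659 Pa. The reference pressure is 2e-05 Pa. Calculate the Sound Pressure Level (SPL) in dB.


Given values:
  p = 6.659 Pa
  p_ref = 2e-05 Pa
Formula: SPL = 20 * log10(p / p_ref)
Compute ratio: p / p_ref = 6.659 / 2e-05 = 332950
Compute log10: log10(332950) = 5.522379
Multiply: SPL = 20 * 5.522379 = 110.45

110.45 dB


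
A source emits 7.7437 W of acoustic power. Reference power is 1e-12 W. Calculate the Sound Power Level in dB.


Given values:
  W = 7.7437 W
  W_ref = 1e-12 W
Formula: SWL = 10 * log10(W / W_ref)
Compute ratio: W / W_ref = 7743700000000
Compute log10: log10(7743700000000) = 12.888949
Multiply: SWL = 10 * 12.888949 = 128.89

128.89 dB


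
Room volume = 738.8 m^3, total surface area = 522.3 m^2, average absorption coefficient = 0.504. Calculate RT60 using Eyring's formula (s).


Given values:
  V = 738.8 m^3, S = 522.3 m^2, alpha = 0.504
Formula: RT60 = 0.161 * V / (-S * ln(1 - alpha))
Compute ln(1 - 0.504) = ln(0.496) = -0.701179
Denominator: -522.3 * -0.701179 = 366.2258
Numerator: 0.161 * 738.8 = 118.9468
RT60 = 118.9468 / 366.2258 = 0.325

0.325 s


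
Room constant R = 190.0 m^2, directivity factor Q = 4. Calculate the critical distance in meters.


Given values:
  R = 190.0 m^2, Q = 4
Formula: d_c = 0.141 * sqrt(Q * R)
Compute Q * R = 4 * 190.0 = 760.0
Compute sqrt(760.0) = 27.5681
d_c = 0.141 * 27.5681 = 3.887

3.887 m


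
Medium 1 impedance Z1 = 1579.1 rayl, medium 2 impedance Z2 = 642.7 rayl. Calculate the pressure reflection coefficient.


Given values:
  Z1 = 1579.1 rayl, Z2 = 642.7 rayl
Formula: R = (Z2 - Z1) / (Z2 + Z1)
Numerator: Z2 - Z1 = 642.7 - 1579.1 = -936.4
Denominator: Z2 + Z1 = 642.7 + 1579.1 = 2221.8
R = -936.4 / 2221.8 = -0.4215

-0.4215


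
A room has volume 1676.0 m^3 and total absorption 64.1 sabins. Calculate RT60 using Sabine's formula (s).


Given values:
  V = 1676.0 m^3
  A = 64.1 sabins
Formula: RT60 = 0.161 * V / A
Numerator: 0.161 * 1676.0 = 269.836
RT60 = 269.836 / 64.1 = 4.21

4.21 s


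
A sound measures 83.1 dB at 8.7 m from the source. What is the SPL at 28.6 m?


Given values:
  SPL1 = 83.1 dB, r1 = 8.7 m, r2 = 28.6 m
Formula: SPL2 = SPL1 - 20 * log10(r2 / r1)
Compute ratio: r2 / r1 = 28.6 / 8.7 = 3.2874
Compute log10: log10(3.2874) = 0.516853
Compute drop: 20 * 0.516853 = 10.3371
SPL2 = 83.1 - 10.3371 = 72.76

72.76 dB


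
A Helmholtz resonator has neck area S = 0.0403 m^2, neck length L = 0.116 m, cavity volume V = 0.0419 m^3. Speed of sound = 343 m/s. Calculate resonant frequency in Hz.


Given values:
  S = 0.0403 m^2, L = 0.116 m, V = 0.0419 m^3, c = 343 m/s
Formula: f = (c / (2*pi)) * sqrt(S / (V * L))
Compute V * L = 0.0419 * 0.116 = 0.0048604
Compute S / (V * L) = 0.0403 / 0.0048604 = 8.2915
Compute sqrt(8.2915) = 2.879496
Compute c / (2*pi) = 343 / 6.283185 = 54.590148
f = 54.590148 * 2.879496 = 157.19

157.19 Hz


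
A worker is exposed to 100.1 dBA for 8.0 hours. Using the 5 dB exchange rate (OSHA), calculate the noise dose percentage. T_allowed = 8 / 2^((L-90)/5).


Given values:
  L = 100.1 dBA, T = 8.0 hours
Formula: T_allowed = 8 / 2^((L - 90) / 5)
Compute exponent: (100.1 - 90) / 5 = 2.02
Compute 2^(2.02) = 4.055838
T_allowed = 8 / 4.055838 = 1.972465 hours
Dose = (T / T_allowed) * 100
Dose = (8.0 / 1.972465) * 100 = 405.58

405.58 %


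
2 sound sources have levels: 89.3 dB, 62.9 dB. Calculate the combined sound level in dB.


Formula: L_total = 10 * log10( sum(10^(Li/10)) )
  Source 1: 10^(89.3/10) = 851138038.2024
  Source 2: 10^(62.9/10) = 1949844.5998
Sum of linear values = 853087882.8022
L_total = 10 * log10(853087882.8022) = 89.31

89.31 dB


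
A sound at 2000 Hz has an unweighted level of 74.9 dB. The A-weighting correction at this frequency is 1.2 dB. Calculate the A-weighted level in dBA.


Given values:
  SPL = 74.9 dB
  A-weighting at 2000 Hz = 1.2 dB
Formula: L_A = SPL + A_weight
L_A = 74.9 + (1.2)
L_A = 76.1

76.1 dBA


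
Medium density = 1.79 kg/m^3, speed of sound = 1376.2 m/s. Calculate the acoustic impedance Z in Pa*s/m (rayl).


Given values:
  rho = 1.79 kg/m^3
  c = 1376.2 m/s
Formula: Z = rho * c
Z = 1.79 * 1376.2
Z = 2463.4

2463.4 rayl


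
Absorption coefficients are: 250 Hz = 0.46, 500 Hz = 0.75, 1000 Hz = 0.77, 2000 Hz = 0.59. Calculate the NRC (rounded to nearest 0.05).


Given values:
  a_250 = 0.46, a_500 = 0.75
  a_1000 = 0.77, a_2000 = 0.59
Formula: NRC = (a250 + a500 + a1000 + a2000) / 4
Sum = 0.46 + 0.75 + 0.77 + 0.59 = 2.57
NRC = 2.57 / 4 = 0.6425
Rounded to nearest 0.05: 0.65

0.65


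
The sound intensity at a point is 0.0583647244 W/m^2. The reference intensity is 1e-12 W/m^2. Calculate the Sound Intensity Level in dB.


Given values:
  I = 0.0583647244 W/m^2
  I_ref = 1e-12 W/m^2
Formula: SIL = 10 * log10(I / I_ref)
Compute ratio: I / I_ref = 58364724400
Compute log10: log10(58364724400) = 10.76615
Multiply: SIL = 10 * 10.76615 = 107.66

107.66 dB


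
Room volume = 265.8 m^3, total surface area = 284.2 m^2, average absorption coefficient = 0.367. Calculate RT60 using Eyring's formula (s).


Given values:
  V = 265.8 m^3, S = 284.2 m^2, alpha = 0.367
Formula: RT60 = 0.161 * V / (-S * ln(1 - alpha))
Compute ln(1 - 0.367) = ln(0.633) = -0.457285
Denominator: -284.2 * -0.457285 = 129.9604
Numerator: 0.161 * 265.8 = 42.7938
RT60 = 42.7938 / 129.9604 = 0.329

0.329 s


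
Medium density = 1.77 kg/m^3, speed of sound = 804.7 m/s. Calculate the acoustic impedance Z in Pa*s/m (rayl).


Given values:
  rho = 1.77 kg/m^3
  c = 804.7 m/s
Formula: Z = rho * c
Z = 1.77 * 804.7
Z = 1424.32

1424.32 rayl


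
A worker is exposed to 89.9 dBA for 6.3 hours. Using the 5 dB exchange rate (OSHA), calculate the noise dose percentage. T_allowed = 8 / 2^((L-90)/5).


Given values:
  L = 89.9 dBA, T = 6.3 hours
Formula: T_allowed = 8 / 2^((L - 90) / 5)
Compute exponent: (89.9 - 90) / 5 = -0.02
Compute 2^(-0.02) = 0.986233
T_allowed = 8 / 0.986233 = 8.111673 hours
Dose = (T / T_allowed) * 100
Dose = (6.3 / 8.111673) * 100 = 77.67

77.67 %


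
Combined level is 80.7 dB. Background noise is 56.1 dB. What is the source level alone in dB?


Given values:
  L_total = 80.7 dB, L_bg = 56.1 dB
Formula: L_source = 10 * log10(10^(L_total/10) - 10^(L_bg/10))
Convert to linear:
  10^(80.7/10) = 117489755.494
  10^(56.1/10) = 407380.2778
Difference: 117489755.494 - 407380.2778 = 117082375.2162
L_source = 10 * log10(117082375.2162) = 80.68

80.68 dB


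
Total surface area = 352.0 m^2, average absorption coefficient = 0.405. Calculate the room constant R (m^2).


Given values:
  S = 352.0 m^2, alpha = 0.405
Formula: R = S * alpha / (1 - alpha)
Numerator: 352.0 * 0.405 = 142.56
Denominator: 1 - 0.405 = 0.595
R = 142.56 / 0.595 = 239.6

239.6 m^2


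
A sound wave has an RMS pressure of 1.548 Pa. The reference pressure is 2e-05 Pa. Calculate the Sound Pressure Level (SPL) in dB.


Given values:
  p = 1.548 Pa
  p_ref = 2e-05 Pa
Formula: SPL = 20 * log10(p / p_ref)
Compute ratio: p / p_ref = 1.548 / 2e-05 = 77400
Compute log10: log10(77400) = 4.888741
Multiply: SPL = 20 * 4.888741 = 97.77

97.77 dB


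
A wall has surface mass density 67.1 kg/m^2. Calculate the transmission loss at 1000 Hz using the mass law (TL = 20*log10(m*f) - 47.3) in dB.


Given values:
  m = 67.1 kg/m^2, f = 1000 Hz
Formula: TL = 20 * log10(m * f) - 47.3
Compute m * f = 67.1 * 1000 = 67100.0
Compute log10(67100.0) = 4.826723
Compute 20 * 4.826723 = 96.5345
TL = 96.5345 - 47.3 = 49.23

49.23 dB


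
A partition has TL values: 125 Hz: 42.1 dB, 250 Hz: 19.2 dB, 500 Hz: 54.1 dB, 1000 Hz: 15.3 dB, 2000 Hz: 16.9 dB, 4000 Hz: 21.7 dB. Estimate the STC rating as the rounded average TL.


Given TL values at each frequency:
  125 Hz: 42.1 dB
  250 Hz: 19.2 dB
  500 Hz: 54.1 dB
  1000 Hz: 15.3 dB
  2000 Hz: 16.9 dB
  4000 Hz: 21.7 dB
Formula: STC ~ round(average of TL values)
Sum = 42.1 + 19.2 + 54.1 + 15.3 + 16.9 + 21.7 = 169.3
Average = 169.3 / 6 = 28.22
Rounded: 28

28


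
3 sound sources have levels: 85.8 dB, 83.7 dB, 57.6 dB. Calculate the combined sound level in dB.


Formula: L_total = 10 * log10( sum(10^(Li/10)) )
  Source 1: 10^(85.8/10) = 380189396.3206
  Source 2: 10^(83.7/10) = 234422881.532
  Source 3: 10^(57.6/10) = 575439.9373
Sum of linear values = 615187717.7899
L_total = 10 * log10(615187717.7899) = 87.89

87.89 dB


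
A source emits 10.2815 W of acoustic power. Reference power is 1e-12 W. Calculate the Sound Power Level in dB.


Given values:
  W = 10.2815 W
  W_ref = 1e-12 W
Formula: SWL = 10 * log10(W / W_ref)
Compute ratio: W / W_ref = 10281500000000
Compute log10: log10(10281500000000) = 13.012056
Multiply: SWL = 10 * 13.012056 = 130.12

130.12 dB


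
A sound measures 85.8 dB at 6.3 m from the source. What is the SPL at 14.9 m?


Given values:
  SPL1 = 85.8 dB, r1 = 6.3 m, r2 = 14.9 m
Formula: SPL2 = SPL1 - 20 * log10(r2 / r1)
Compute ratio: r2 / r1 = 14.9 / 6.3 = 2.3651
Compute log10: log10(2.3651) = 0.37385
Compute drop: 20 * 0.37385 = 7.477
SPL2 = 85.8 - 7.477 = 78.32

78.32 dB


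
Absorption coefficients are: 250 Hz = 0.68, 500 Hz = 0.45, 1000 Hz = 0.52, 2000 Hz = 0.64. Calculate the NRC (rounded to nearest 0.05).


Given values:
  a_250 = 0.68, a_500 = 0.45
  a_1000 = 0.52, a_2000 = 0.64
Formula: NRC = (a250 + a500 + a1000 + a2000) / 4
Sum = 0.68 + 0.45 + 0.52 + 0.64 = 2.29
NRC = 2.29 / 4 = 0.5725
Rounded to nearest 0.05: 0.55

0.55


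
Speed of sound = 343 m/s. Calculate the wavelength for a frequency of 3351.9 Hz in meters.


Given values:
  c = 343 m/s, f = 3351.9 Hz
Formula: lambda = c / f
lambda = 343 / 3351.9
lambda = 0.1023

0.1023 m


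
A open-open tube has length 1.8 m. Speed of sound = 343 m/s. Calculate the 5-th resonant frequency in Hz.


Given values:
  Tube type: open-open, L = 1.8 m, c = 343 m/s, n = 5
Formula: f_n = n * c / (2 * L)
Compute 2 * L = 2 * 1.8 = 3.6
f = 5 * 343 / 3.6
f = 476.39

476.39 Hz


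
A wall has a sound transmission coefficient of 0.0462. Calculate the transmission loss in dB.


Given values:
  tau = 0.0462
Formula: TL = 10 * log10(1 / tau)
Compute 1 / tau = 1 / 0.0462 = 21.645
Compute log10(21.645) = 1.335358
TL = 10 * 1.335358 = 13.35

13.35 dB


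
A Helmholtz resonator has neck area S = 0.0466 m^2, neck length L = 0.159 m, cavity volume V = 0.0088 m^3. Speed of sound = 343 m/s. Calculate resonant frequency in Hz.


Given values:
  S = 0.0466 m^2, L = 0.159 m, V = 0.0088 m^3, c = 343 m/s
Formula: f = (c / (2*pi)) * sqrt(S / (V * L))
Compute V * L = 0.0088 * 0.159 = 0.0013992
Compute S / (V * L) = 0.0466 / 0.0013992 = 33.3047
Compute sqrt(33.3047) = 5.771022
Compute c / (2*pi) = 343 / 6.283185 = 54.590148
f = 54.590148 * 5.771022 = 315.04

315.04 Hz


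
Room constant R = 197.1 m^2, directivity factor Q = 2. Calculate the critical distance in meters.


Given values:
  R = 197.1 m^2, Q = 2
Formula: d_c = 0.141 * sqrt(Q * R)
Compute Q * R = 2 * 197.1 = 394.2
Compute sqrt(394.2) = 19.8545
d_c = 0.141 * 19.8545 = 2.799

2.799 m


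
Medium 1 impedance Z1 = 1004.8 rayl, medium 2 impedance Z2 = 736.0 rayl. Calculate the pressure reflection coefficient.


Given values:
  Z1 = 1004.8 rayl, Z2 = 736.0 rayl
Formula: R = (Z2 - Z1) / (Z2 + Z1)
Numerator: Z2 - Z1 = 736.0 - 1004.8 = -268.8
Denominator: Z2 + Z1 = 736.0 + 1004.8 = 1740.8
R = -268.8 / 1740.8 = -0.1544

-0.1544


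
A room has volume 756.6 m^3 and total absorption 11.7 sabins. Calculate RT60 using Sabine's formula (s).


Given values:
  V = 756.6 m^3
  A = 11.7 sabins
Formula: RT60 = 0.161 * V / A
Numerator: 0.161 * 756.6 = 121.8126
RT60 = 121.8126 / 11.7 = 10.411

10.411 s


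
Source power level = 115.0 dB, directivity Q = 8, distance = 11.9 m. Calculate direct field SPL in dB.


Given values:
  Lw = 115.0 dB, Q = 8, r = 11.9 m
Formula: SPL = Lw + 10 * log10(Q / (4 * pi * r^2))
Compute 4 * pi * r^2 = 4 * pi * 11.9^2 = 1779.5237
Compute Q / denom = 8 / 1779.5237 = 0.00449558
Compute 10 * log10(0.00449558) = -23.4721
SPL = 115.0 + (-23.4721) = 91.53

91.53 dB


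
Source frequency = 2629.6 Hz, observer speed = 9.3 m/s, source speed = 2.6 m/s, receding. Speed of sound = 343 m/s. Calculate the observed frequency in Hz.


Given values:
  f_s = 2629.6 Hz, v_o = 9.3 m/s, v_s = 2.6 m/s
  Direction: receding
Formula: f_o = f_s * (c - v_o) / (c + v_s)
Numerator: c - v_o = 343 - 9.3 = 333.7
Denominator: c + v_s = 343 + 2.6 = 345.6
f_o = 2629.6 * 333.7 / 345.6 = 2539.06

2539.06 Hz


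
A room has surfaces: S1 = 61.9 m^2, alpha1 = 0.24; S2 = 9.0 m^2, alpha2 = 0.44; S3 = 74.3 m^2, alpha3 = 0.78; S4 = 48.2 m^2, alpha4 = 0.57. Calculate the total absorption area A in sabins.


Given surfaces:
  Surface 1: 61.9 * 0.24 = 14.856
  Surface 2: 9.0 * 0.44 = 3.96
  Surface 3: 74.3 * 0.78 = 57.954
  Surface 4: 48.2 * 0.57 = 27.474
Formula: A = sum(Si * alpha_i)
A = 14.856 + 3.96 + 57.954 + 27.474
A = 104.24

104.24 sabins


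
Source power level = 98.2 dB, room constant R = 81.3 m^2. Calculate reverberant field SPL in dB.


Given values:
  Lw = 98.2 dB, R = 81.3 m^2
Formula: SPL = Lw + 10 * log10(4 / R)
Compute 4 / R = 4 / 81.3 = 0.0492
Compute 10 * log10(0.0492) = -13.0803
SPL = 98.2 + (-13.0803) = 85.12

85.12 dB


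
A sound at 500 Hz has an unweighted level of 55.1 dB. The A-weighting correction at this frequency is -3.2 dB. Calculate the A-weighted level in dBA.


Given values:
  SPL = 55.1 dB
  A-weighting at 500 Hz = -3.2 dB
Formula: L_A = SPL + A_weight
L_A = 55.1 + (-3.2)
L_A = 51.9

51.9 dBA
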